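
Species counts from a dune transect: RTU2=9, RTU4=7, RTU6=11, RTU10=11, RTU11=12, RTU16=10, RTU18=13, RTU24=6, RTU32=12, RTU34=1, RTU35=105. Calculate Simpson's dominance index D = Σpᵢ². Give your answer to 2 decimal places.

Total N = 9+7+11+11+12+10+13+6+12+1+105 = 197, so the proportions are 0.0457, 0.0355, 0.0558, 0.0558, 0.0609, 0.0508, 0.066, 0.0305, 0.0609, 0.0051, 0.533 (working shown to 4 dp, full precision carried).
D = 0.0457² + 0.0355² + 0.0558² + 0.0558² + 0.0609² + 0.0508² + 0.066² + 0.0305² + 0.0609² + 0.0051² + 0.533² = 0.0021 + 0.0013 + 0.0031 + 0.0031 + 0.0037 + 0.0026 + 0.0044 + 0.0009 + 0.0037 + 0.0000 + 0.2841 = 0.3090.
To 2 decimal places, D = 0.31.

0.31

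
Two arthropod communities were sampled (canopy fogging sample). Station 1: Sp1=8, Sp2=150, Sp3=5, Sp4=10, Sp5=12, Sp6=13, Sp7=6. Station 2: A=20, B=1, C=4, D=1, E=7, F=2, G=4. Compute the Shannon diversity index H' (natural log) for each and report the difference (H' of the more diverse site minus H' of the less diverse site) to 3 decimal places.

0.420

Station 1: N=204, proportions 0.03922, 0.73529, 0.02451, 0.04902, 0.05882, 0.06373, 0.02941, giving H' = 1.03764 (working shown to 5 dp, full precision carried).
Station 2: N=39, proportions 0.51282, 0.02564, 0.10256, 0.02564, 0.17949, 0.05128, 0.10256, giving H' = 1.45811.
Difference = |1.03764 − 1.45811| = 0.42047, i.e. 0.420 to 3 decimal places.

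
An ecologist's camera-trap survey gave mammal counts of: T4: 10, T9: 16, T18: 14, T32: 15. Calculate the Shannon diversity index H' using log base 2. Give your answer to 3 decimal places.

1.979

Total N = 10+16+14+15 = 55, so the proportions are 0.18182, 0.29091, 0.25455, 0.27273 (working shown to 5 dp, full precision carried).
Each pᵢ log₂ pᵢ term: 0.18182×(-2.45943)=-0.44717, 0.29091×(-1.78136)=-0.51821, 0.25455×(-1.97400)=-0.50247, 0.27273×(-1.87447)=-0.51122.
Sum = -1.97908, so H' = 1.979.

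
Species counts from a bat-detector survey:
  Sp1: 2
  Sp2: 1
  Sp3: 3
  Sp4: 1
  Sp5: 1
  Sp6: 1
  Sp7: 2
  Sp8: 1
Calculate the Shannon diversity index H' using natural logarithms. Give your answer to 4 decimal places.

1.9792

Total N = 2+1+3+1+1+1+2+1 = 12, so the proportions are 0.166667, 0.083333, 0.25, 0.083333, 0.083333, 0.083333, 0.166667, 0.083333 (working shown to 6 dp, full precision carried).
Each pᵢ ln pᵢ term: 0.166667×(-1.791759)=-0.298627, 0.083333×(-2.484907)=-0.207076, 0.25×(-1.386294)=-0.346574, 0.083333×(-2.484907)=-0.207076, 0.083333×(-2.484907)=-0.207076, 0.083333×(-2.484907)=-0.207076, 0.166667×(-1.791759)=-0.298627, 0.083333×(-2.484907)=-0.207076.
Sum = -1.979205, so H' = 1.9792.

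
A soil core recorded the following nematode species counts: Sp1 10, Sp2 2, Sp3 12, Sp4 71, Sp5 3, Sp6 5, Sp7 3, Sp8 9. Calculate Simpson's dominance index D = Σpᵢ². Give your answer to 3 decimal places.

0.409

Total N = 10+2+12+71+3+5+3+9 = 115, so the proportions are 0.08696, 0.01739, 0.10435, 0.61739, 0.02609, 0.04348, 0.02609, 0.07826 (working shown to 5 dp, full precision carried).
D = 0.08696² + 0.01739² + 0.10435² + 0.61739² + 0.02609² + 0.04348² + 0.02609² + 0.07826² = 0.00756 + 0.00030 + 0.01089 + 0.38117 + 0.00068 + 0.00189 + 0.00068 + 0.00612 = 0.40930.
To 3 decimal places, D = 0.409.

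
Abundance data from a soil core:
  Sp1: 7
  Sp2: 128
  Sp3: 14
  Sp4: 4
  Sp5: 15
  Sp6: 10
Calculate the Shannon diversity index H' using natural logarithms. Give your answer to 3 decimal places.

1.020

Total N = 7+128+14+4+15+10 = 178, so the proportions are 0.03933, 0.7191, 0.07865, 0.02247, 0.08427, 0.05618 (working shown to 5 dp, full precision carried).
Each pᵢ ln pᵢ term: 0.03933×(-3.23587)=-0.12725, 0.7191×(-0.32975)=-0.23713, 0.07865×(-2.54273)=-0.19999, 0.02247×(-3.79549)=-0.08529, 0.08427×(-2.47373)=-0.20846, 0.05618×(-2.87920)=-0.16175.
Sum = -1.01987, so H' = 1.020.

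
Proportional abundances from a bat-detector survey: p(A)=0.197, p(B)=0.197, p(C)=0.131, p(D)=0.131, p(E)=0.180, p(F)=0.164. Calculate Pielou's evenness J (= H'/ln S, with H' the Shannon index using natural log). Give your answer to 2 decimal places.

H' = −Σ pᵢ ln pᵢ = −((-0.3200) + (-0.3200) + (-0.2663) + (-0.2663) + (-0.3087) + (-0.2965)) = 1.7778 (working shown to 4 dp, full precision carried).
With S = 6 species, ln S = 1.7918, so J = 1.7778/1.7918 = 0.9922, i.e. 0.99 to 2 decimal places.

0.99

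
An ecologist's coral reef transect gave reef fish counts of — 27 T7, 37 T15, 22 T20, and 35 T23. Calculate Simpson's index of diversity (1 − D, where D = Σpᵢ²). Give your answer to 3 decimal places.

Total N = 27+37+22+35 = 121, so the proportions are 0.22314, 0.30579, 0.18182, 0.28926 (working shown to 5 dp, full precision carried).
D = 0.22314² + 0.30579² + 0.18182² + 0.28926² = 0.04979 + 0.09350 + 0.03306 + 0.08367 = 0.26002.
So 1 − D = 0.73998, i.e. 0.740 to 3 decimal places.

0.740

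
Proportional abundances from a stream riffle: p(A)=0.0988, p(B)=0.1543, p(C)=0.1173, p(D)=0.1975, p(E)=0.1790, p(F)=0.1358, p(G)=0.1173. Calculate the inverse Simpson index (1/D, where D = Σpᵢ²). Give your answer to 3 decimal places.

6.641

D = 0.0988² + 0.1543² + 0.1173² + 0.1975² + 0.179² + 0.1358² + 0.1173² = 0.0097614 + 0.0238085 + 0.0137593 + 0.0390063 + 0.0320410 + 0.0184416 + 0.0137593 = 0.1505774 (working shown to 7 dp, full precision carried).
So 1/D = 6.64110, i.e. 6.641 to 3 decimal places.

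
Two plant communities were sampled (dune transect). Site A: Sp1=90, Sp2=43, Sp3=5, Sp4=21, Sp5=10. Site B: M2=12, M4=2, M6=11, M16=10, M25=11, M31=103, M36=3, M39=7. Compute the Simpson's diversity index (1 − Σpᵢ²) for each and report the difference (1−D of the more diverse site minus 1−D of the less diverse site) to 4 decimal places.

0.0732

Site A: N=169, proportions 0.5325444, 0.2544379, 0.0295858, 0.1242604, 0.0591716, giving 1−D = 0.6318406 (working shown to 7 dp, full precision carried).
Site B: N=159, proportions 0.0754717, 0.0125786, 0.0691824, 0.0628931, 0.0691824, 0.6477987, 0.0188679, 0.0440252, giving 1−D = 0.5586804.
Difference = |0.6318406 − 0.5586804| = 0.0731602, i.e. 0.0732 to 4 decimal places.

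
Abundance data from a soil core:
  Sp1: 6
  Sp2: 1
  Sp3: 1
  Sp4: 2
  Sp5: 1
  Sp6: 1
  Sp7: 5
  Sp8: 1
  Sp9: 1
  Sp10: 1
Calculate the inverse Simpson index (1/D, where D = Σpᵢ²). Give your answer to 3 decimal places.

Total N = 6+1+1+2+1+1+5+1+1+1 = 20, so the proportions are 0.3, 0.05, 0.05, 0.1, 0.05, 0.05, 0.25, 0.05, 0.05, 0.05 (working shown to 7 dp, full precision carried).
D = 0.3² + 0.05² + 0.05² + 0.1² + 0.05² + 0.05² + 0.25² + 0.05² + 0.05² + 0.05² = 0.0900000 + 0.0025000 + 0.0025000 + 0.0100000 + 0.0025000 + 0.0025000 + 0.0625000 + 0.0025000 + 0.0025000 + 0.0025000 = 0.1800000.
So 1/D = 5.55556, i.e. 5.556 to 3 decimal places.

5.556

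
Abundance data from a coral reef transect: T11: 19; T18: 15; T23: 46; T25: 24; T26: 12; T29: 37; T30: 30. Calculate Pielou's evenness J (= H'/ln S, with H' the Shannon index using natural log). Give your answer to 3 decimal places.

Total N = 19+15+46+24+12+37+30 = 183, so the proportions are 0.10383, 0.08197, 0.25137, 0.13115, 0.06557, 0.20219, 0.16393 (working shown to 5 dp, full precision carried).
H' = −Σ pᵢ ln pᵢ = −((-0.23517) + (-0.20504) + (-0.34710) + (-0.26642) + (-0.17866) + (-0.32321) + (-0.29644)) = 1.85203.
With S = 7 species, ln S = 1.94591, so J = 1.85203/1.94591 = 0.95175, i.e. 0.952 to 3 decimal places.

0.952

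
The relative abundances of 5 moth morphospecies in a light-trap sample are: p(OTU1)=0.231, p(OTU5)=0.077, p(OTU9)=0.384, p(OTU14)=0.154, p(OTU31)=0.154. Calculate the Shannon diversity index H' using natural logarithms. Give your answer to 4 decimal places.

Each pᵢ ln pᵢ term (working shown to 6 dp, full precision carried): 0.231×(-1.465338)=-0.338493, 0.077×(-2.563950)=-0.197424, 0.384×(-0.957113)=-0.367531, 0.154×(-1.870803)=-0.288104, 0.154×(-1.870803)=-0.288104.
Sum = -1.479656, so H' = 1.4797.

1.4797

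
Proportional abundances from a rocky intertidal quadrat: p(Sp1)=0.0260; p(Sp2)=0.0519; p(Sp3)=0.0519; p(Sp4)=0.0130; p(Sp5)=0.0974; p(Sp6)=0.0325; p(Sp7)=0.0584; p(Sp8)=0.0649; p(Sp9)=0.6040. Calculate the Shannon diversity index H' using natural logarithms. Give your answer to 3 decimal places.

Each pᵢ ln pᵢ term (working shown to 5 dp, full precision carried): 0.026×(-3.64966)=-0.09489, 0.0519×(-2.95844)=-0.15354, 0.0519×(-2.95844)=-0.15354, 0.013×(-4.34281)=-0.05646, 0.0974×(-2.32893)=-0.22684, 0.0325×(-3.42652)=-0.11136, 0.0584×(-2.84044)=-0.16588, 0.0649×(-2.73491)=-0.17750, 0.604×(-0.50418)=-0.30453.
Sum = -1.44454, so H' = 1.445.

1.445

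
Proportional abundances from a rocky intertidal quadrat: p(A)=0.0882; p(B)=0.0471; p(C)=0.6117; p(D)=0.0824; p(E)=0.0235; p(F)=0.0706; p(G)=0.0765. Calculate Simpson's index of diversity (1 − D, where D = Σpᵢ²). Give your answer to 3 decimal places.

0.598

D = 0.0882² + 0.0471² + 0.6117² + 0.0824² + 0.0235² + 0.0706² + 0.0765² = 0.00778 + 0.00222 + 0.37418 + 0.00679 + 0.00055 + 0.00498 + 0.00585 = 0.40235 (working shown to 5 dp, full precision carried).
So 1 − D = 0.59765, i.e. 0.598 to 3 decimal places.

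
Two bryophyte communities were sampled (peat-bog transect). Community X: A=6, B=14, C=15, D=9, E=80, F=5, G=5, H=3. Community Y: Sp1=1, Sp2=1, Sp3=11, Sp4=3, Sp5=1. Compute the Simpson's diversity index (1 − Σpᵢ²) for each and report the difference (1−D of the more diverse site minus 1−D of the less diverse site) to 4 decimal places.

0.0874

Community X: N=137, proportions 0.043796, 0.10219, 0.109489, 0.065693, 0.583942, 0.036496, 0.036496, 0.021898, giving 1−D = 0.627204 (working shown to 6 dp, full precision carried).
Community Y: N=17, proportions 0.058824, 0.058824, 0.647059, 0.176471, 0.058824, giving 1−D = 0.539792.
Difference = |0.627204 − 0.539792| = 0.087412, i.e. 0.0874 to 4 decimal places.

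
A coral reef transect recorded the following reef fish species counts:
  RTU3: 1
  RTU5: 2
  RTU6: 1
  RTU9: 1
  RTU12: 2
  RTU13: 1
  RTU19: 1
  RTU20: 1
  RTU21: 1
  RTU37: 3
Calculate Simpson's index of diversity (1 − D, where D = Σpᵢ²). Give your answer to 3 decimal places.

0.878

Total N = 1+2+1+1+2+1+1+1+1+3 = 14, so the proportions are 0.07143, 0.14286, 0.07143, 0.07143, 0.14286, 0.07143, 0.07143, 0.07143, 0.07143, 0.21429 (working shown to 5 dp, full precision carried).
D = 0.07143² + 0.14286² + 0.07143² + 0.07143² + 0.14286² + 0.07143² + 0.07143² + 0.07143² + 0.07143² + 0.21429² = 0.00510 + 0.02041 + 0.00510 + 0.00510 + 0.02041 + 0.00510 + 0.00510 + 0.00510 + 0.00510 + 0.04592 = 0.12245.
So 1 − D = 0.87755, i.e. 0.878 to 3 decimal places.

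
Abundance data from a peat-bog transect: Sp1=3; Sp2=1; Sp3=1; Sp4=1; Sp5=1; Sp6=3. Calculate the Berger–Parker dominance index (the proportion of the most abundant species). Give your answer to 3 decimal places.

0.300

Total N = 3+1+1+1+1+3 = 10, so the proportions are 0.3, 0.1, 0.1, 0.1, 0.1, 0.3 (working shown to 5 dp, full precision carried).
The largest proportion is 0.3, i.e. d = 0.300 to 3 decimal places.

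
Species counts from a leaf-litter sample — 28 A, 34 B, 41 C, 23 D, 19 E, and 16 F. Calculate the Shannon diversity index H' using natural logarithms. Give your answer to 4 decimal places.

1.7406

Total N = 28+34+41+23+19+16 = 161, so the proportions are 0.173913, 0.21118, 0.254658, 0.142857, 0.118012, 0.099379 (working shown to 6 dp, full precision carried).
Each pᵢ ln pᵢ term: 0.173913×(-1.749200)=-0.304209, 0.21118×(-1.555044)=-0.328394, 0.254658×(-1.367832)=-0.348330, 0.142857×(-1.945910)=-0.277987, 0.118012×(-2.136965)=-0.252188, 0.099379×(-2.308816)=-0.229448.
Sum = -1.740556, so H' = 1.7406.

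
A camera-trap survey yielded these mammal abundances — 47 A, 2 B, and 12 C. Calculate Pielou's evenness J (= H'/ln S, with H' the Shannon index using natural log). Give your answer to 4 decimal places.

0.5760

Total N = 47+2+12 = 61, so the proportions are 0.770492, 0.032787, 0.196721 (working shown to 6 dp, full precision carried).
H' = −Σ pᵢ ln pᵢ = −((-0.200887) + (-0.112057) + (-0.319862)) = 0.632806.
With S = 3 species, ln S = 1.098612, so J = 0.632806/1.098612 = 0.576005, i.e. 0.5760 to 4 decimal places.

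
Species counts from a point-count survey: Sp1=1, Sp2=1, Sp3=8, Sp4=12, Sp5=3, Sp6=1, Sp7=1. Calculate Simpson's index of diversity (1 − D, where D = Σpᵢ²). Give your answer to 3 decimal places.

Total N = 1+1+8+12+3+1+1 = 27, so the proportions are 0.03704, 0.03704, 0.2963, 0.44444, 0.11111, 0.03704, 0.03704 (working shown to 5 dp, full precision carried).
D = 0.03704² + 0.03704² + 0.2963² + 0.44444² + 0.11111² + 0.03704² + 0.03704² = 0.00137 + 0.00137 + 0.08779 + 0.19753 + 0.01235 + 0.00137 + 0.00137 = 0.30316.
So 1 − D = 0.69684, i.e. 0.697 to 3 decimal places.

0.697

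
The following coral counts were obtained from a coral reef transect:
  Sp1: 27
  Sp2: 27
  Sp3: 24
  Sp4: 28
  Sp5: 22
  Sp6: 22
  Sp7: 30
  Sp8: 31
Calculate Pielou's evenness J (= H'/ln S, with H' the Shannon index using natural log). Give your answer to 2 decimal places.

1.00

Total N = 27+27+24+28+22+22+30+31 = 211, so the proportions are 0.128, 0.128, 0.1137, 0.1327, 0.1043, 0.1043, 0.1422, 0.1469 (working shown to 4 dp, full precision carried).
H' = −Σ pᵢ ln pᵢ = −((-0.2631) + (-0.2631) + (-0.2473) + (-0.2680) + (-0.2357) + (-0.2357) + (-0.2773) + (-0.2818)) = 2.0720.
With S = 8 species, ln S = 2.0794, so J = 2.0720/2.0794 = 0.9964, i.e. 1.00 to 2 decimal places.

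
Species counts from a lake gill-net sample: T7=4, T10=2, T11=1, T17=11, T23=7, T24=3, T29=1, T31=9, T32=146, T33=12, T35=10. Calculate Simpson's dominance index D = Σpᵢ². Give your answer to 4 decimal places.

0.5147

Total N = 4+2+1+11+7+3+1+9+146+12+10 = 206, so the proportions are 0.019417, 0.009709, 0.004854, 0.053398, 0.033981, 0.014563, 0.004854, 0.043689, 0.708738, 0.058252, 0.048544 (working shown to 6 dp, full precision carried).
D = 0.019417² + 0.009709² + 0.004854² + 0.053398² + 0.033981² + 0.014563² + 0.004854² + 0.043689² + 0.708738² + 0.058252² + 0.048544² = 0.000377 + 0.000094 + 0.000024 + 0.002851 + 0.001155 + 0.000212 + 0.000024 + 0.001909 + 0.502309 + 0.003393 + 0.002356 = 0.514704.
To 4 decimal places, D = 0.5147.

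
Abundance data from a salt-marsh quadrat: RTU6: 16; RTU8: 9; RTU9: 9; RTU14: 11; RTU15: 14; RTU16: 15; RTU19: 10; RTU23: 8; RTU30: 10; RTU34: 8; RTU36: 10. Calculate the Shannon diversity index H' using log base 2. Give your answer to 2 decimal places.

Total N = 16+9+9+11+14+15+10+8+10+8+10 = 120, so the proportions are 0.1333, 0.075, 0.075, 0.0917, 0.1167, 0.125, 0.0833, 0.0667, 0.0833, 0.0667, 0.0833 (working shown to 4 dp, full precision carried).
Each pᵢ log₂ pᵢ term: 0.1333×(-2.9069)=-0.3876, 0.075×(-3.7370)=-0.2803, 0.075×(-3.7370)=-0.2803, 0.0917×(-3.4475)=-0.3160, 0.1167×(-3.0995)=-0.3616, 0.125×(-3.0000)=-0.3750, 0.0833×(-3.5850)=-0.2987, 0.0667×(-3.9069)=-0.2605, 0.0833×(-3.5850)=-0.2987, 0.0667×(-3.9069)=-0.2605, 0.0833×(-3.5850)=-0.2987.
Sum = -3.4179, so H' = 3.42.

3.42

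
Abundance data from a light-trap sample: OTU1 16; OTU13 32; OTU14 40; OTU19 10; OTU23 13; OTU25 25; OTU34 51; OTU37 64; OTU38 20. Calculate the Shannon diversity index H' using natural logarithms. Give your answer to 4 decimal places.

2.0366

Total N = 16+32+40+10+13+25+51+64+20 = 271, so the proportions are 0.059041, 0.118081, 0.147601, 0.0369, 0.04797, 0.092251, 0.188192, 0.236162, 0.073801 (working shown to 6 dp, full precision carried).
Each pᵢ ln pᵢ term: 0.059041×(-2.829530)=-0.167057, 0.118081×(-2.136383)=-0.252267, 0.147601×(-1.913239)=-0.282397, 0.0369×(-3.299534)=-0.121754, 0.04797×(-3.037169)=-0.145694, 0.092251×(-2.383243)=-0.219856, 0.188192×(-1.670293)=-0.314336, 0.236162×(-1.443236)=-0.340838, 0.073801×(-2.606387)=-0.192353.
Sum = -2.036552, so H' = 2.0366.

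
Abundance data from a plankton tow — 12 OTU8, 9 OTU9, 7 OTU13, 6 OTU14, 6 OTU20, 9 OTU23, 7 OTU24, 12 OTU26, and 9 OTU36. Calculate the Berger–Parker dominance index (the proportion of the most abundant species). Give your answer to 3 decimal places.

0.156

Total N = 12+9+7+6+6+9+7+12+9 = 77, so the proportions are 0.15584, 0.11688, 0.09091, 0.07792, 0.07792, 0.11688, 0.09091, 0.15584, 0.11688 (working shown to 5 dp, full precision carried).
The largest proportion is 0.15584, i.e. d = 0.156 to 3 decimal places.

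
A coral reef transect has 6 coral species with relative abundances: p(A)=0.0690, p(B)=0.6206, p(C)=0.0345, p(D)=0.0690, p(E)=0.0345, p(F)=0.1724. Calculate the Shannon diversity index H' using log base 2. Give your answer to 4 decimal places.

1.7318

Each pᵢ log₂ pᵢ term (working shown to 6 dp, full precision carried): 0.069×(-3.857260)=-0.266151, 0.6206×(-0.688264)=-0.427137, 0.0345×(-4.857260)=-0.167575, 0.069×(-3.857260)=-0.266151, 0.0345×(-4.857260)=-0.167575, 0.1724×(-2.536168)=-0.437235.
Sum = -1.731825, so H' = 1.7318.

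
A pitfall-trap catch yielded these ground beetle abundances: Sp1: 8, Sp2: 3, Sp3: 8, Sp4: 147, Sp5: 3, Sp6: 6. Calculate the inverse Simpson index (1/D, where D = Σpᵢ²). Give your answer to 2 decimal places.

1.41

Total N = 8+3+8+147+3+6 = 175, so the proportions are 0.04571, 0.01714, 0.04571, 0.84, 0.01714, 0.03429 (working shown to 5 dp, full precision carried).
D = 0.04571² + 0.01714² + 0.04571² + 0.84² + 0.01714² + 0.03429² = 0.00209 + 0.00029 + 0.00209 + 0.70560 + 0.00029 + 0.00118 = 0.71154.
So 1/D = 1.4054, i.e. 1.41 to 2 decimal places.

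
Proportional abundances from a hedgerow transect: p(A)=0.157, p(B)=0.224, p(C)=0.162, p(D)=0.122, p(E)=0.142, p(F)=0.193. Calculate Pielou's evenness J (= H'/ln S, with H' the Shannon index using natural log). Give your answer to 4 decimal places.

0.9890

H' = −Σ pᵢ ln pᵢ = −((-0.290687) + (-0.335128) + (-0.294866) + (-0.256656) + (-0.277174) + (-0.317498)) = 1.772008 (working shown to 6 dp, full precision carried).
With S = 6 species, ln S = 1.791759, so J = 1.772008/1.791759 = 0.988977, i.e. 0.9890 to 4 decimal places.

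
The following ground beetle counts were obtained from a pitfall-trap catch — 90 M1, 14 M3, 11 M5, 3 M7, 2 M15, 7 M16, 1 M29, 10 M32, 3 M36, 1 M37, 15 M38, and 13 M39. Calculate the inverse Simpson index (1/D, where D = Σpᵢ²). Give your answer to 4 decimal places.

Total N = 90+14+11+3+2+7+1+10+3+1+15+13 = 170, so the proportions are 0.52941176, 0.08235294, 0.06470588, 0.01764706, 0.01176471, 0.04117647, 0.00588235, 0.05882353, 0.01764706, 0.00588235, 0.08823529, 0.07647059 (working shown to 8 dp, full precision carried).
D = 0.52941176² + 0.08235294² + 0.06470588² + 0.01764706² + 0.01176471² + 0.04117647² + 0.00588235² + 0.05882353² + 0.01764706² + 0.00588235² + 0.08823529² + 0.07647059² = 0.28027682 + 0.00678201 + 0.00418685 + 0.00031142 + 0.00013841 + 0.00169550 + 0.00003460 + 0.00346021 + 0.00031142 + 0.00003460 + 0.00778547 + 0.00584775 = 0.31086505.
So 1/D = 3.216830, i.e. 3.2168 to 4 decimal places.

3.2168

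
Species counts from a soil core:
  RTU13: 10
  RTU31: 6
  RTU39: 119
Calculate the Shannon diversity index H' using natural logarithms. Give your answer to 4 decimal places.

Total N = 10+6+119 = 135, so the proportions are 0.074074, 0.044444, 0.881481 (working shown to 6 dp, full precision carried).
Each pᵢ ln pᵢ term: 0.074074×(-2.602690)=-0.192792, 0.044444×(-3.113515)=-0.138378, 0.881481×(-0.126151)=-0.111200.
Sum = -0.442370, so H' = 0.4424.

0.4424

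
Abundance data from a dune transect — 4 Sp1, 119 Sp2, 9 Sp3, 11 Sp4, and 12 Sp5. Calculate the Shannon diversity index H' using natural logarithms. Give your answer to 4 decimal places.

Total N = 4+119+9+11+12 = 155, so the proportions are 0.025806, 0.767742, 0.058065, 0.070968, 0.077419 (working shown to 6 dp, full precision carried).
Each pᵢ ln pᵢ term: 0.025806×(-3.657131)=-0.094378, 0.767742×(-0.264302)=-0.202915, 0.058065×(-2.846201)=-0.165263, 0.070968×(-2.645530)=-0.187747, 0.077419×(-2.558518)=-0.198079.
Sum = -0.848382, so H' = 0.8484.

0.8484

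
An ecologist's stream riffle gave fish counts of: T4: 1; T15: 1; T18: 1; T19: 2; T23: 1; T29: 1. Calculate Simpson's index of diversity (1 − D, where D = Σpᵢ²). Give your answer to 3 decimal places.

Total N = 1+1+1+2+1+1 = 7, so the proportions are 0.14286, 0.14286, 0.14286, 0.28571, 0.14286, 0.14286 (working shown to 5 dp, full precision carried).
D = 0.14286² + 0.14286² + 0.14286² + 0.28571² + 0.14286² + 0.14286² = 0.02041 + 0.02041 + 0.02041 + 0.08163 + 0.02041 + 0.02041 = 0.18367.
So 1 − D = 0.81633, i.e. 0.816 to 3 decimal places.

0.816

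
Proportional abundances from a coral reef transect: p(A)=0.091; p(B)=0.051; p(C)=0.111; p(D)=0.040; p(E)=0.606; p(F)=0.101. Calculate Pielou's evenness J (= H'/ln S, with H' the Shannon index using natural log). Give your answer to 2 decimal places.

H' = −Σ pᵢ ln pᵢ = −((-0.2181) + (-0.1518) + (-0.2440) + (-0.1288) + (-0.3035) + (-0.2316)) = 1.2777 (working shown to 4 dp, full precision carried).
With S = 6 species, ln S = 1.7918, so J = 1.2777/1.7918 = 0.7131, i.e. 0.71 to 2 decimal places.

0.71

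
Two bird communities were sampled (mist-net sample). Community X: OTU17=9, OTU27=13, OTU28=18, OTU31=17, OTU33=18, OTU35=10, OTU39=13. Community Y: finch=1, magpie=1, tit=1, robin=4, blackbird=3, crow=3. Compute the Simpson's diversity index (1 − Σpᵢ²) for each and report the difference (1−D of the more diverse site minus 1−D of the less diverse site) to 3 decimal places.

Community X: N=98, proportions 0.09184, 0.13265, 0.18367, 0.17347, 0.18367, 0.10204, 0.13265, giving 1−D = 0.84840 (working shown to 5 dp, full precision carried).
Community Y: N=13, proportions 0.07692, 0.07692, 0.07692, 0.30769, 0.23077, 0.23077, giving 1−D = 0.78107.
Difference = |0.84840 − 0.78107| = 0.06733, i.e. 0.067 to 3 decimal places.

0.067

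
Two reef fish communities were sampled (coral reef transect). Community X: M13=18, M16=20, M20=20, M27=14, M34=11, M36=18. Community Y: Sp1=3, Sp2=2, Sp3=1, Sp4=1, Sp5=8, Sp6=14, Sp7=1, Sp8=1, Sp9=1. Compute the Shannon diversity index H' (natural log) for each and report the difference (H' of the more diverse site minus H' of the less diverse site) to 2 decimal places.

0.13

Community X: N=101, proportions 0.1782, 0.198, 0.198, 0.1386, 0.1089, 0.1782, giving H' = 1.7715 (working shown to 4 dp, full precision carried).
Community Y: N=32, proportions 0.0938, 0.0625, 0.0312, 0.0312, 0.25, 0.4375, 0.0312, 0.0312, 0.0312, giving H' = 1.6450.
Difference = |1.7715 − 1.6450| = 0.1265, i.e. 0.13 to 2 decimal places.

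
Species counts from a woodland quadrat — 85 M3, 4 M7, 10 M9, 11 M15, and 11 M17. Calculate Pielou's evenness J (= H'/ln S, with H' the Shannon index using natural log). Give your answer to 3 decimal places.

Total N = 85+4+10+11+11 = 121, so the proportions are 0.70248, 0.03306, 0.08264, 0.09091, 0.09091 (working shown to 5 dp, full precision carried).
H' = −Σ pᵢ ln pᵢ = −((-0.24807) + (-0.11271) + (-0.20605) + (-0.21799) + (-0.21799)) = 1.00281.
With S = 5 species, ln S = 1.60944, so J = 1.00281/1.60944 = 0.62308, i.e. 0.623 to 3 decimal places.

0.623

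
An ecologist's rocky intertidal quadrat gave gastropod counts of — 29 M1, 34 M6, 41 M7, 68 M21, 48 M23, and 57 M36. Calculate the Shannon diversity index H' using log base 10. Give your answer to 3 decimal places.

0.760

Total N = 29+34+41+68+48+57 = 277, so the proportions are 0.10469, 0.12274, 0.14801, 0.24549, 0.17329, 0.20578 (working shown to 5 dp, full precision carried).
Each pᵢ log₁₀ pᵢ term: 0.10469×(-0.98008)=-0.10261, 0.12274×(-0.91100)=-0.11182, 0.14801×(-0.82970)=-0.12281, 0.24549×(-0.60997)=-0.14974, 0.17329×(-0.76124)=-0.13191, 0.20578×(-0.68660)=-0.14129.
Sum = -0.76017, so H' = 0.760.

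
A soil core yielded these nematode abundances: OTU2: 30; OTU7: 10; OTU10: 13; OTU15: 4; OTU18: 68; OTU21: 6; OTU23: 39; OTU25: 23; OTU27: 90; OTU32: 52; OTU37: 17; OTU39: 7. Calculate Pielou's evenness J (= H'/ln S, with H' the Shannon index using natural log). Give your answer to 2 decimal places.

Total N = 30+10+13+4+68+6+39+23+90+52+17+7 = 359, so the proportions are 0.0836, 0.0279, 0.0362, 0.0111, 0.1894, 0.0167, 0.1086, 0.0641, 0.2507, 0.1448, 0.0474, 0.0195 (working shown to 4 dp, full precision carried).
H' = −Σ pᵢ ln pᵢ = −((-0.2074) + (-0.0997) + (-0.1202) + (-0.0501) + (-0.3152) + (-0.0684) + (-0.2411) + (-0.1760) + (-0.3468) + (-0.2799) + (-0.1444) + (-0.0768)) = 2.1261.
With S = 12 species, ln S = 2.4849, so J = 2.1261/2.4849 = 0.8556, i.e. 0.86 to 2 decimal places.

0.86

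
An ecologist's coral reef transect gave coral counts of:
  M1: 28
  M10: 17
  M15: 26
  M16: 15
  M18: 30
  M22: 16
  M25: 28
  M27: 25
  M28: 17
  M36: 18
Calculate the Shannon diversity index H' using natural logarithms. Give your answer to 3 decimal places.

2.270

Total N = 28+17+26+15+30+16+28+25+17+18 = 220, so the proportions are 0.12727, 0.07727, 0.11818, 0.06818, 0.13636, 0.07273, 0.12727, 0.11364, 0.07727, 0.08182 (working shown to 5 dp, full precision carried).
Each pᵢ ln pᵢ term: 0.12727×(-2.06142)=-0.26236, 0.07727×(-2.56041)=-0.19785, 0.11818×(-2.13553)=-0.25238, 0.06818×(-2.68558)=-0.18311, 0.13636×(-1.99243)=-0.27170, 0.07273×(-2.62104)=-0.19062, 0.12727×(-2.06142)=-0.26236, 0.11364×(-2.17475)=-0.24713, 0.07727×(-2.56041)=-0.19785, 0.08182×(-2.50326)=-0.20481.
Sum = -2.27017, so H' = 2.270.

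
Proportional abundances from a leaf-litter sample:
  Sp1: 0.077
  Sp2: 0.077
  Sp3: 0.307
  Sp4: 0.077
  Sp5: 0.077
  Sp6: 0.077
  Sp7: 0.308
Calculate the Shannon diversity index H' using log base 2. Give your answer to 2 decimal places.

2.47

Each pᵢ log₂ pᵢ term (working shown to 4 dp, full precision carried): 0.077×(-3.6990)=-0.2848, 0.077×(-3.6990)=-0.2848, 0.307×(-1.7037)=-0.5230, 0.077×(-3.6990)=-0.2848, 0.077×(-3.6990)=-0.2848, 0.077×(-3.6990)=-0.2848, 0.308×(-1.6990)=-0.5233.
Sum = -2.4704, so H' = 2.47.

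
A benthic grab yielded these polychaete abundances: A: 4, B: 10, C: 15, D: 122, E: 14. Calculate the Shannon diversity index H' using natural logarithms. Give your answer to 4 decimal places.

0.9106

Total N = 4+10+15+122+14 = 165, so the proportions are 0.024242, 0.060606, 0.090909, 0.739394, 0.084848 (working shown to 6 dp, full precision carried).
Each pᵢ ln pᵢ term: 0.024242×(-3.719651)=-0.090173, 0.060606×(-2.803360)=-0.169901, 0.090909×(-2.397895)=-0.217990, 0.739394×(-0.301924)=-0.223241, 0.084848×(-2.466888)=-0.209312.
Sum = -0.910617, so H' = 0.9106.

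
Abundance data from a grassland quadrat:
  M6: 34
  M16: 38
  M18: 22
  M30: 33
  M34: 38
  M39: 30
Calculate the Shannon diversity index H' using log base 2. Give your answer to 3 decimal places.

2.563

Total N = 34+38+22+33+38+30 = 195, so the proportions are 0.17436, 0.19487, 0.11282, 0.16923, 0.19487, 0.15385 (working shown to 5 dp, full precision carried).
Each pᵢ log₂ pᵢ term: 0.17436×(-2.51987)=-0.43936, 0.19487×(-2.35940)=-0.45978, 0.11282×(-3.14790)=-0.35515, 0.16923×(-2.56294)=-0.43373, 0.19487×(-2.35940)=-0.45978, 0.15385×(-2.70044)=-0.41545.
Sum = -2.56325, so H' = 2.563.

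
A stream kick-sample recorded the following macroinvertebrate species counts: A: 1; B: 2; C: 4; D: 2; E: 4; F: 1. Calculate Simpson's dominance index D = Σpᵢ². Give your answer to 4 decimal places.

0.2143

Total N = 1+2+4+2+4+1 = 14, so the proportions are 0.071429, 0.142857, 0.285714, 0.142857, 0.285714, 0.071429 (working shown to 6 dp, full precision carried).
D = 0.071429² + 0.142857² + 0.285714² + 0.142857² + 0.285714² + 0.071429² = 0.005102 + 0.020408 + 0.081633 + 0.020408 + 0.081633 + 0.005102 = 0.214286.
To 4 decimal places, D = 0.2143.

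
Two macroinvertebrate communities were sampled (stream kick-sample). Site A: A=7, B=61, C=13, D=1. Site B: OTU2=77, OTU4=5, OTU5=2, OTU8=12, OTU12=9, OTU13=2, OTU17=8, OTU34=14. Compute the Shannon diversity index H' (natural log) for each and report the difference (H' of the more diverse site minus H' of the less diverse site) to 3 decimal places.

0.607

Site A: N=82, proportions 0.08537, 0.7439, 0.15854, 0.0122, giving H' = 0.77588 (working shown to 5 dp, full precision carried).
Site B: N=129, proportions 0.5969, 0.03876, 0.0155, 0.09302, 0.06977, 0.0155, 0.06202, 0.10853, giving H' = 1.38331.
Difference = |0.77588 − 1.38331| = 0.60743, i.e. 0.607 to 3 decimal places.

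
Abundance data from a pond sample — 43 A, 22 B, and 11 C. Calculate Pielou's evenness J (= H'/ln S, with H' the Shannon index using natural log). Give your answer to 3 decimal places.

Total N = 43+22+11 = 76, so the proportions are 0.56579, 0.28947, 0.14474 (working shown to 5 dp, full precision carried).
H' = −Σ pᵢ ln pᵢ = −((-0.32224) + (-0.35886) + (-0.27975)) = 0.96085.
With S = 3 species, ln S = 1.09861, so J = 0.96085/1.09861 = 0.87460, i.e. 0.875 to 3 decimal places.

0.875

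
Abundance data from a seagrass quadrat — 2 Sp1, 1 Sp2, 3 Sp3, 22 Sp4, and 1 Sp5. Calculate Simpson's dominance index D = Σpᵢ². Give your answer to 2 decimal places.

0.59

Total N = 2+1+3+22+1 = 29, so the proportions are 0.069, 0.0345, 0.1034, 0.7586, 0.0345 (working shown to 4 dp, full precision carried).
D = 0.069² + 0.0345² + 0.1034² + 0.7586² + 0.0345² = 0.0048 + 0.0012 + 0.0107 + 0.5755 + 0.0012 = 0.5933.
To 2 decimal places, D = 0.59.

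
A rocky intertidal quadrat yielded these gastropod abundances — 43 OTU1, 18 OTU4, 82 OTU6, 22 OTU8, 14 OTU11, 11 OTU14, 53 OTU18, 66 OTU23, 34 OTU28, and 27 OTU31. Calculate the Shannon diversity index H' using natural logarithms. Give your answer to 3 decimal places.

2.124

Total N = 43+18+82+22+14+11+53+66+34+27 = 370, so the proportions are 0.11622, 0.04865, 0.22162, 0.05946, 0.03784, 0.02973, 0.14324, 0.17838, 0.09189, 0.07297 (working shown to 5 dp, full precision carried).
Each pᵢ ln pᵢ term: 0.11622×(-2.15230)=-0.25013, 0.04865×(-3.02313)=-0.14707, 0.22162×(-1.50678)=-0.33394, 0.05946×(-2.82246)=-0.16782, 0.03784×(-3.27445)=-0.12390, 0.02973×(-3.51561)=-0.10452, 0.14324×(-1.94321)=-0.27835, 0.17838×(-1.72385)=-0.30750, 0.09189×(-2.38714)=-0.21936, 0.07297×(-2.61767)=-0.19102.
Sum = -2.12360, so H' = 2.124.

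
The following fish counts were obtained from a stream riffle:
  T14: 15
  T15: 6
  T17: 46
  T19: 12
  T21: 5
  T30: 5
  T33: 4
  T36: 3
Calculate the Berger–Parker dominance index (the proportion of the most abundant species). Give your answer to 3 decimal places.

0.479

Total N = 15+6+46+12+5+5+4+3 = 96, so the proportions are 0.15625, 0.0625, 0.47917, 0.125, 0.05208, 0.05208, 0.04167, 0.03125 (working shown to 5 dp, full precision carried).
The largest proportion is 0.47917, i.e. d = 0.479 to 3 decimal places.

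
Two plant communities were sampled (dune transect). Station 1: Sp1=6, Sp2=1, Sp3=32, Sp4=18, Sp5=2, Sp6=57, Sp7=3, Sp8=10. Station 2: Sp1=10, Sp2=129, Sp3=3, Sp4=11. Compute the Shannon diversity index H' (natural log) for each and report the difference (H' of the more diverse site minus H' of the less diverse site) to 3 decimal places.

Station 1: N=129, proportions 0.04651, 0.00775, 0.24806, 0.13953, 0.0155, 0.44186, 0.02326, 0.07752, giving H' = 1.51219 (working shown to 5 dp, full precision carried).
Station 2: N=153, proportions 0.06536, 0.84314, 0.01961, 0.0719, giving H' = 0.58851.
Difference = |1.51219 − 0.58851| = 0.92368, i.e. 0.924 to 3 decimal places.

0.924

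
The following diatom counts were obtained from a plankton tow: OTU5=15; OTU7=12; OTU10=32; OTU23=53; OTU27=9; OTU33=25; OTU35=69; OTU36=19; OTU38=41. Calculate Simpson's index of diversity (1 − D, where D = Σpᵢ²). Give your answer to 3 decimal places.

Total N = 15+12+32+53+9+25+69+19+41 = 275, so the proportions are 0.05455, 0.04364, 0.11636, 0.19273, 0.03273, 0.09091, 0.25091, 0.06909, 0.14909 (working shown to 5 dp, full precision carried).
D = 0.05455² + 0.04364² + 0.11636² + 0.19273² + 0.03273² + 0.09091² + 0.25091² + 0.06909² + 0.14909² = 0.00298 + 0.00190 + 0.01354 + 0.03714 + 0.00107 + 0.00826 + 0.06296 + 0.00477 + 0.02223 = 0.15486.
So 1 − D = 0.84514, i.e. 0.845 to 3 decimal places.

0.845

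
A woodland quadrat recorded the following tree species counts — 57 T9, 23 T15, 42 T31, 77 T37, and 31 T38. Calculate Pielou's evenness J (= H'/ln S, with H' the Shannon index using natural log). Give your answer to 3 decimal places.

Total N = 57+23+42+77+31 = 230, so the proportions are 0.24783, 0.1, 0.18261, 0.33478, 0.13478 (working shown to 5 dp, full precision carried).
H' = −Σ pᵢ ln pᵢ = −((-0.34572) + (-0.23026) + (-0.31051) + (-0.36634) + (-0.27012)) = 1.52295.
With S = 5 species, ln S = 1.60944, so J = 1.52295/1.60944 = 0.94626, i.e. 0.946 to 3 decimal places.

0.946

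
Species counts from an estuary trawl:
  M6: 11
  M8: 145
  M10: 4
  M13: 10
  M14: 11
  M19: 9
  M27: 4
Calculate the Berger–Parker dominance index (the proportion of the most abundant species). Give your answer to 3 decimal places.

Total N = 11+145+4+10+11+9+4 = 194, so the proportions are 0.0567, 0.74742, 0.02062, 0.05155, 0.0567, 0.04639, 0.02062 (working shown to 5 dp, full precision carried).
The largest proportion is 0.74742, i.e. d = 0.747 to 3 decimal places.

0.747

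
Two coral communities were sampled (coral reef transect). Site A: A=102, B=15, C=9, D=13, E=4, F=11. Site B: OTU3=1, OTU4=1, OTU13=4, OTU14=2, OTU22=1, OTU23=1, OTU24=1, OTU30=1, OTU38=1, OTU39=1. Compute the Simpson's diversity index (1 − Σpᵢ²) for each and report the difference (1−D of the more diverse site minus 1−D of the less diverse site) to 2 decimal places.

Site A: N=154, proportions 0.6623, 0.0974, 0.0584, 0.0844, 0.026, 0.0714, giving 1−D = 0.5355 (working shown to 4 dp, full precision carried).
Site B: N=14, proportions 0.0714, 0.0714, 0.2857, 0.1429, 0.0714, 0.0714, 0.0714, 0.0714, 0.0714, 0.0714, giving 1−D = 0.8571.
Difference = |0.5355 − 0.8571| = 0.3216, i.e. 0.32 to 2 decimal places.

0.32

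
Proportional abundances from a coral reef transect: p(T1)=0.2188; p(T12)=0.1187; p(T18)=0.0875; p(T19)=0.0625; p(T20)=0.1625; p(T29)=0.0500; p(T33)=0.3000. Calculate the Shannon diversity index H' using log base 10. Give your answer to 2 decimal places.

Each pᵢ log₁₀ pᵢ term (working shown to 4 dp, full precision carried): 0.2188×(-0.6600)=-0.1444, 0.1187×(-0.9255)=-0.1099, 0.0875×(-1.0580)=-0.0926, 0.0625×(-1.2041)=-0.0753, 0.1625×(-0.7891)=-0.1282, 0.05×(-1.3010)=-0.0651, 0.3×(-0.5229)=-0.1569.
Sum = -0.7722, so H' = 0.77.

0.77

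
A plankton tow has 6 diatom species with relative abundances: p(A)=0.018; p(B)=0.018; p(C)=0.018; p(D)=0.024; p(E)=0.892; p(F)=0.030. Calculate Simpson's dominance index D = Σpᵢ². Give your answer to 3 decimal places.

D = 0.018² + 0.018² + 0.018² + 0.024² + 0.892² + 0.03² = 0.00032 + 0.00032 + 0.00032 + 0.00058 + 0.79566 + 0.00090 = 0.79811 (working shown to 5 dp, full precision carried).
To 3 decimal places, D = 0.798.

0.798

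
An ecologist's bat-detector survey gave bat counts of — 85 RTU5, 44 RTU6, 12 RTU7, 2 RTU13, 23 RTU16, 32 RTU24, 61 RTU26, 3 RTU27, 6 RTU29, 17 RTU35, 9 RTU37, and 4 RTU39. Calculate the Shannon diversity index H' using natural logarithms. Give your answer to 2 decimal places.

2.02

Total N = 85+44+12+2+23+32+61+3+6+17+9+4 = 298, so the proportions are 0.2852, 0.1477, 0.0403, 0.0067, 0.0772, 0.1074, 0.2047, 0.0101, 0.0201, 0.057, 0.0302, 0.0134 (working shown to 4 dp, full precision carried).
Each pᵢ ln pᵢ term: 0.2852×(-1.2544)=-0.3578, 0.1477×(-1.9129)=-0.2824, 0.0403×(-3.2122)=-0.1293, 0.0067×(-5.0039)=-0.0336, 0.0772×(-2.5616)=-0.1977, 0.1074×(-2.2314)=-0.2396, 0.2047×(-1.5862)=-0.3247, 0.0101×(-4.5985)=-0.0463, 0.0201×(-3.9053)=-0.0786, 0.057×(-2.8639)=-0.1634, 0.0302×(-3.4999)=-0.1057, 0.0134×(-4.3108)=-0.0579.
Sum = -2.0171, so H' = 2.02.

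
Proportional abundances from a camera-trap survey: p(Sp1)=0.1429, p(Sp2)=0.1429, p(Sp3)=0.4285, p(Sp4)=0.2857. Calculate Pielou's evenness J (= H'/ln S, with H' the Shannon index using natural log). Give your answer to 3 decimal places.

0.921

H' = −Σ pᵢ ln pᵢ = −((-0.27803) + (-0.27803) + (-0.36314) + (-0.35793)) = 1.27712 (working shown to 5 dp, full precision carried).
With S = 4 species, ln S = 1.38629, so J = 1.27712/1.38629 = 0.92125, i.e. 0.921 to 3 decimal places.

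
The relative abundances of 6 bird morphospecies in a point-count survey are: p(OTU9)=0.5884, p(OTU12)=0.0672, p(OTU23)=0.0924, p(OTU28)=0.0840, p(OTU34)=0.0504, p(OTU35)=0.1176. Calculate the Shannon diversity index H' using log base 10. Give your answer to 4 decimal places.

0.5750

Each pᵢ log₁₀ pᵢ term (working shown to 6 dp, full precision carried): 0.5884×(-0.230327)=-0.135525, 0.0672×(-1.172631)=-0.078801, 0.0924×(-1.034328)=-0.095572, 0.084×(-1.075721)=-0.090361, 0.0504×(-1.297569)=-0.065398, 0.1176×(-0.929593)=-0.109320.
Sum = -0.574975, so H' = 0.5750.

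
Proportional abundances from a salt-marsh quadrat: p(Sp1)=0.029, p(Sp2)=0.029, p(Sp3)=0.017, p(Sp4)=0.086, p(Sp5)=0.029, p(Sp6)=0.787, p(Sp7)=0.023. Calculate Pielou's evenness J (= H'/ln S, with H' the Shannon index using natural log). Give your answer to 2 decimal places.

H' = −Σ pᵢ ln pᵢ = −((-0.1027) + (-0.1027) + (-0.0693) + (-0.2110) + (-0.1027) + (-0.1885) + (-0.0868)) = 0.8636 (working shown to 4 dp, full precision carried).
With S = 7 species, ln S = 1.9459, so J = 0.8636/1.9459 = 0.4438, i.e. 0.44 to 2 decimal places.

0.44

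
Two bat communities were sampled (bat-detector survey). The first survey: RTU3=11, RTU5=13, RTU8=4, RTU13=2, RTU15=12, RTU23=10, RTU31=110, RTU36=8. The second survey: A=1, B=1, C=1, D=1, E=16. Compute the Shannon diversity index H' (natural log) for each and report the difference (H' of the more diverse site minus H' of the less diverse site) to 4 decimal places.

0.5159

The first survey: N=170, proportions 0.064706, 0.076471, 0.023529, 0.011765, 0.070588, 0.058824, 0.647059, 0.047059, giving H' = 1.293529 (working shown to 6 dp, full precision carried).
The second survey: N=20, proportions 0.05, 0.05, 0.05, 0.05, 0.8, giving H' = 0.777661.
Difference = |1.293529 − 0.777661| = 0.515868, i.e. 0.5159 to 4 decimal places.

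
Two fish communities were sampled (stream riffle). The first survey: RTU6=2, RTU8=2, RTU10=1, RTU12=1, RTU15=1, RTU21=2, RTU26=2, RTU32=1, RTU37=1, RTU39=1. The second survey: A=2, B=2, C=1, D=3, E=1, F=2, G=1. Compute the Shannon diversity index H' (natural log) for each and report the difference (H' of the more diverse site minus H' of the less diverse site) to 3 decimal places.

0.379

The first survey: N=14, proportions 0.14286, 0.14286, 0.07143, 0.07143, 0.07143, 0.14286, 0.14286, 0.07143, 0.07143, 0.07143, giving H' = 2.24297 (working shown to 5 dp, full precision carried).
The second survey: N=12, proportions 0.16667, 0.16667, 0.08333, 0.25, 0.08333, 0.16667, 0.08333, giving H' = 1.86368.
Difference = |2.24297 − 1.86368| = 0.37929, i.e. 0.379 to 3 decimal places.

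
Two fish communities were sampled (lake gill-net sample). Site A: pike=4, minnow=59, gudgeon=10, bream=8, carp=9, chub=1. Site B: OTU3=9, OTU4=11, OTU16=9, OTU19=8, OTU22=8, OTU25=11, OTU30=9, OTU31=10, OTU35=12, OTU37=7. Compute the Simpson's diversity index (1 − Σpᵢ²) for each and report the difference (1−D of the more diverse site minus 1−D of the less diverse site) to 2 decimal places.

Site A: N=91, proportions 0.044, 0.6484, 0.1099, 0.0879, 0.0989, 0.011, giving 1−D = 0.5480 (working shown to 4 dp, full precision carried).
Site B: N=94, proportions 0.0957, 0.117, 0.0957, 0.0851, 0.0851, 0.117, 0.0957, 0.1064, 0.1277, 0.0745, giving 1−D = 0.8975.
Difference = |0.5480 − 0.8975| = 0.3495, i.e. 0.35 to 2 decimal places.

0.35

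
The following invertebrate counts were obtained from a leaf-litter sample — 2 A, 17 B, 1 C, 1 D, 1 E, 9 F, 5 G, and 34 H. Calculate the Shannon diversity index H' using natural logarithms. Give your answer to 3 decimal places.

1.430

Total N = 2+17+1+1+1+9+5+34 = 70, so the proportions are 0.02857, 0.24286, 0.01429, 0.01429, 0.01429, 0.12857, 0.07143, 0.48571 (working shown to 5 dp, full precision carried).
Each pᵢ ln pᵢ term: 0.02857×(-3.55535)=-0.10158, 0.24286×(-1.41528)=-0.34371, 0.01429×(-4.24850)=-0.06069, 0.01429×(-4.24850)=-0.06069, 0.01429×(-4.24850)=-0.06069, 0.12857×(-2.05127)=-0.26373, 0.07143×(-2.63906)=-0.18850, 0.48571×(-0.72213)=-0.35075.
Sum = -1.43036, so H' = 1.430.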